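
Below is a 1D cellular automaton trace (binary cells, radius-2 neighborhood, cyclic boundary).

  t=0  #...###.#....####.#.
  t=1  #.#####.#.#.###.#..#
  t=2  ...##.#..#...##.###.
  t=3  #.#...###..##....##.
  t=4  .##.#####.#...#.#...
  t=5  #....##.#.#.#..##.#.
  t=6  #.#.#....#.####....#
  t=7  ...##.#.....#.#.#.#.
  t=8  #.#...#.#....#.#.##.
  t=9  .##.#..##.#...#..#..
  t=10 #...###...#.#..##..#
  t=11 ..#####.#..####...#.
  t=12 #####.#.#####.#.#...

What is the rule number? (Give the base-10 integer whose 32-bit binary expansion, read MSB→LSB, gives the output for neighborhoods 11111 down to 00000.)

  #####|#  b31=1 t=1,i=4
  ####.|.  b30=0 t=0,i=15
  ###.#|#  b29=1 t=0,i=6
  ###..|#  b28=1 t=2,i=18
  ##.##|.  b27=0 t=1,i=1
  ##.#.|.  b26=0 t=0,i=7
  ##..#|.  b25=0 t=3,i=9
  ##...|.  b24=0 t=2,i=19
  #.###|.  b23=0 t=1,i=2
  #.##.|#  b22=1 t=8,i=17
  #.#.#|.  b21=0 t=0,i=18
  #.#..|#  b20=1 t=0,i=0
  #..##|#  b19=1 t=1,i=18
  #..#.|#  b18=1 t=2,i=8
  #...#|#  b17=1 t=0,i=2
  #....|#  b16=1 t=0,i=10
  .####|#  b15=1 t=0,i=14
  .###.|#  b14=1 t=0,i=5
  .##.#|.  b13=0 t=1,i=0
  .##..|.  b12=0 t=3,i=12
  .#.##|.  b11=0 t=1,i=11
  .#.#.|#  b10=1 t=0,i=19
  .#..#|#  b9=1 t=1,i=17
  .#...|.  b8=0 t=0,i=1
  ..###|#  b7=1 t=0,i=4
  ..##.|.  b6=0 t=1,i=19
  ..#.#|.  b5=0 t=4,i=14
  ..#..|.  b4=0 t=2,i=9
  ...##|#  b3=1 t=0,i=3
  ...#.|.  b2=0 t=4,i=13
  ....#|.  b1=0 t=0,i=11
  .....|.  b0=0 t=7,i=9
  bits 10110000010111111100011010001000 = 2959066760

2959066760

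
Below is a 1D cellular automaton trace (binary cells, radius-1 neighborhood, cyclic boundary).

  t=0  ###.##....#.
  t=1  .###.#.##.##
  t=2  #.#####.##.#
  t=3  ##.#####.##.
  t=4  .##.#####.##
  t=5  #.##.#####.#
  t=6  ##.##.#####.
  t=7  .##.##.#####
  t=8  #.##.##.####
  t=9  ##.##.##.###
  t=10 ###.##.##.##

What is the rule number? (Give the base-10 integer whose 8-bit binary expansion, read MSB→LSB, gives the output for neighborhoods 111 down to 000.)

229

  nb ###: next=#  (t=0,i=1, bit7=1)
  nb ##.: next=#  (t=0,i=2, bit6=1)
  nb #.#: next=#  (t=0,i=3, bit5=1)
  nb #..: next=.  (t=0,i=6, bit4=0)
  nb .##: next=.  (t=0,i=0, bit3=0)
  nb .#.: next=#  (t=0,i=10, bit2=1)
  nb ..#: next=.  (t=0,i=9, bit1=0)
  nb ...: next=#  (t=0,i=7, bit0=1)
  bits 11100101 = 229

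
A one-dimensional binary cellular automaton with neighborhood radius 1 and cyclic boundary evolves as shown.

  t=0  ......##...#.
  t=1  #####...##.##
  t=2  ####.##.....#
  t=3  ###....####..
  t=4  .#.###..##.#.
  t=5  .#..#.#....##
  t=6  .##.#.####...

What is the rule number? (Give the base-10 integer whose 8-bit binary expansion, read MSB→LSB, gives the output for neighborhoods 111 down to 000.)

149

  ### -> #   bit 7 = 1  t=1,i=0
  ##. -> .   bit 6 = 0  t=0,i=7
  #.# -> .   bit 5 = 0  t=1,i=10
  #.. -> #   bit 4 = 1  t=0,i=8
  .## -> .   bit 3 = 0  t=0,i=6
  .#. -> #   bit 2 = 1  t=0,i=11
  ..# -> .   bit 1 = 0  t=0,i=5
  ... -> #   bit 0 = 1  t=0,i=0
  bits 10010101 = 149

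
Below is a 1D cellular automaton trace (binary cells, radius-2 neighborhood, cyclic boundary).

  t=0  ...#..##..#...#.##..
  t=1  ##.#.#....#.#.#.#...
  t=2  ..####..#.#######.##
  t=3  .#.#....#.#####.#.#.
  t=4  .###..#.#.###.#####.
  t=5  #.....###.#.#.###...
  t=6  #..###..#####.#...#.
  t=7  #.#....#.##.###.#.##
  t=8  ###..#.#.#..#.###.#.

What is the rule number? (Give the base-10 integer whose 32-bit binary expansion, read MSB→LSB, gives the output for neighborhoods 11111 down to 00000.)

2767881275

  #####|#  b31=1 t=2,i=12
  ####.|.  b30=0 t=2,i=4
  ###.#|#  b29=1 t=2,i=16
  ###..|.  b28=0 t=2,i=5
  ##.##|.  b27=0 t=2,i=17
  ##.#.|#  b26=1 t=1,i=2
  ##..#|.  b25=0 t=0,i=8
  ##...|.  b24=0 t=0,i=18
  #.###|#  b23=1 t=2,i=10
  #.##.|#  b22=1 t=0,i=16
  #.#.#|#  b21=1 t=1,i=3
  #.#..|#  b20=1 t=1,i=5
  #..##|#  b19=1 t=0,i=5
  #..#.|.  b18=0 t=0,i=9
  #...#|#  b17=1 t=0,i=12
  #....|.  b16=0 t=0,i=19
  .####|#  b15=1 t=2,i=3
  .###.|.  b14=0 t=4,i=2
  .##.#|.  b13=0 t=1,i=1
  .##..|.  b12=0 t=0,i=7
  .#.##|.  b11=0 t=0,i=15
  .#.#.|#  b10=1 t=1,i=4
  .#..#|.  b9=0 t=0,i=4
  .#...|.  b8=0 t=0,i=11
  ..###|.  b7=0 t=2,i=2
  ..##.|.  b6=0 t=0,i=6
  ..#.#|#  b5=1 t=0,i=14
  ..#..|#  b4=1 t=0,i=3
  ...##|#  b3=1 t=1,i=19
  ...#.|.  b2=0 t=0,i=2
  ....#|#  b1=1 t=0,i=1
  .....|#  b0=1 t=0,i=0
  bits 10100100111110101000010000111011 = 2767881275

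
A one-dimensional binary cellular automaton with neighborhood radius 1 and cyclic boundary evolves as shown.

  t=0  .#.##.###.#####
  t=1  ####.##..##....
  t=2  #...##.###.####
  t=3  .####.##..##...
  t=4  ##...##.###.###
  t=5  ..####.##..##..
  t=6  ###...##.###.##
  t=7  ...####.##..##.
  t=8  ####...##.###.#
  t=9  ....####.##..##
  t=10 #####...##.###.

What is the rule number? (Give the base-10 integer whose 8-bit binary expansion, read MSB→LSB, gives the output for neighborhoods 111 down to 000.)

63

  ###|.  b7=0 t=0,i=7
  ##.|.  b6=0 t=0,i=4
  #.#|#  b5=1 t=0,i=0
  #..|#  b4=1 t=1,i=7
  .##|#  b3=1 t=0,i=3
  .#.|#  b2=1 t=0,i=1
  ..#|#  b1=1 t=1,i=8
  ...|#  b0=1 t=1,i=12
  bits 00111111 = 63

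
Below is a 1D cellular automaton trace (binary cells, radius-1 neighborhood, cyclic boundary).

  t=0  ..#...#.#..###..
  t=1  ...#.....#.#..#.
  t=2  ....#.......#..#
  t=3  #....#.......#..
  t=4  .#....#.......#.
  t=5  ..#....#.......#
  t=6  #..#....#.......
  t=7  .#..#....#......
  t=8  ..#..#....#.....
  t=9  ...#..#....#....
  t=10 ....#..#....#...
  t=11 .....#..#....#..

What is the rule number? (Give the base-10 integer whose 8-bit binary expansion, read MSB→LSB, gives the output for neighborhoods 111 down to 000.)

  nb ###: next=.  (t=0,i=12, bit7=0)
  nb ##.: next=.  (t=0,i=13, bit6=0)
  nb #.#: next=.  (t=0,i=7, bit5=0)
  nb #..: next=#  (t=0,i=3, bit4=1)
  nb .##: next=#  (t=0,i=11, bit3=1)
  nb .#.: next=.  (t=0,i=2, bit2=0)
  nb ..#: next=.  (t=0,i=1, bit1=0)
  nb ...: next=.  (t=0,i=0, bit0=0)
  bits 00011000 = 24

24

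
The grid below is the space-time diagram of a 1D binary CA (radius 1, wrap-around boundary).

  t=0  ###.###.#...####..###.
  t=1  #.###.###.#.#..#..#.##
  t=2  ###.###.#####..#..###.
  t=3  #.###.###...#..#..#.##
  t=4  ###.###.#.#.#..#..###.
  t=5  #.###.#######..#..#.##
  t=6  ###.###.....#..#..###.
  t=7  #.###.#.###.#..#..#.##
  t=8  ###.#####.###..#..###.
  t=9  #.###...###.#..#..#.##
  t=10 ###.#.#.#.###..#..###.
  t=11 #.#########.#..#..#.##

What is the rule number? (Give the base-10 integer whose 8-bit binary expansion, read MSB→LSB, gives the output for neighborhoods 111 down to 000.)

109

  ### -> .   bit 7 = 0  t=0,i=1
  ##. -> #   bit 6 = 1  t=0,i=2
  #.# -> #   bit 5 = 1  t=0,i=3
  #.. -> .   bit 4 = 0  t=0,i=9
  .## -> #   bit 3 = 1  t=0,i=0
  .#. -> #   bit 2 = 1  t=0,i=8
  ..# -> .   bit 1 = 0  t=0,i=11
  ... -> #   bit 0 = 1  t=0,i=10
  bits 01101101 = 109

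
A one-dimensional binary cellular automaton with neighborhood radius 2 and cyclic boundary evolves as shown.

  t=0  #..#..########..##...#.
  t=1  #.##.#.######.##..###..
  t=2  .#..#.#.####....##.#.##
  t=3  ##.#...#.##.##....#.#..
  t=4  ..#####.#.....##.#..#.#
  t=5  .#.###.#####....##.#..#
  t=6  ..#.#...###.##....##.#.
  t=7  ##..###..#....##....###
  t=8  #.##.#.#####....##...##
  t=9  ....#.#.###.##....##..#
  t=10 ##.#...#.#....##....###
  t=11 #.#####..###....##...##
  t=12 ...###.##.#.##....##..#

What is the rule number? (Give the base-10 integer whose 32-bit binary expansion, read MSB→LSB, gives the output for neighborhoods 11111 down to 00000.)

3340749077

  ##### -> #   bit 31 = 1  t=0,i=8
  ####. -> #   bit 30 = 1  t=0,i=12
  ###.# -> .   bit 29 = 0  t=1,i=12
  ###.. -> .   bit 28 = 0  t=0,i=13
  ##.## -> .   bit 27 = 0  t=1,i=13
  ##.#. -> #   bit 26 = 1  t=1,i=4
  ##..# -> #   bit 25 = 1  t=0,i=14
  ##... -> #   bit 24 = 1  t=0,i=18
  #.### -> .   bit 23 = 0  t=1,i=7
  #.##. -> .   bit 22 = 0  t=1,i=2
  #.#.# -> .   bit 21 = 0  t=1,i=5
  #.#.. -> #   bit 20 = 1  t=0,i=0
  #..## -> #   bit 19 = 1  t=0,i=5
  #..#. -> #   bit 18 = 1  t=0,i=2
  #...# -> #   bit 17 = 1  t=0,i=19
  #.... -> #   bit 16 = 1  t=2,i=13
  .#### -> #   bit 15 = 1  t=0,i=7
  .###. -> #   bit 14 = 1  t=1,i=19
  .##.# -> .   bit 13 = 0  t=1,i=3
  .##.. -> .   bit 12 = 0  t=0,i=17
  .#.## -> #   bit 11 = 1  t=1,i=1
  .#.#. -> .   bit 10 = 0  t=0,i=22
  .#..# -> .   bit 9 = 0  t=0,i=1
  .#... -> #   bit 8 = 1  t=3,i=4
  ..### -> .   bit 7 = 0  t=0,i=6
  ..##. -> .   bit 6 = 0  t=0,i=16
  ..#.# -> .   bit 5 = 0  t=0,i=21
  ..#.. -> #   bit 4 = 1  t=0,i=3
  ...## -> .   bit 3 = 0  t=2,i=15
  ...#. -> #   bit 2 = 1  t=0,i=20
  ....# -> .   bit 1 = 0  t=2,i=14
  ..... -> #   bit 0 = 1  t=4,i=11
  bits 11000111000111111100100100010101 = 3340749077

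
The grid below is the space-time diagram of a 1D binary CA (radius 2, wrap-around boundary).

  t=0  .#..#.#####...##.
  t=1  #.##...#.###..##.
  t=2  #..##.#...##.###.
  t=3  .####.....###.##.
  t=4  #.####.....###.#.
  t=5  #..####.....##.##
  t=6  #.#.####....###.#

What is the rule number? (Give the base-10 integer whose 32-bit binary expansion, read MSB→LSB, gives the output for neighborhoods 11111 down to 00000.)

  [31] ##### => .  t=0,i=8
  [30] ####. => #  t=0,i=9
  [29] ###.# => #  t=2,i=15
  [28] ###.. => #  t=0,i=10
  [27] ##.## => #  t=2,i=12
  [26] ##.#. => .  t=1,i=16
  [25] ##..# => .  t=0,i=16
  [24] ##... => #  t=0,i=11
  [23] #.### => .  t=0,i=6
  [22] #.##. => .  t=1,i=2
  [21] #.#.# => #  t=1,i=0
  [20] #.#.. => .  t=2,i=0
  [19] #..## => #  t=1,i=13
  [18] #..#. => #  t=0,i=0
  [17] #...# => .  t=0,i=12
  [16] #.... => .  t=3,i=6
  [15] .#### => #  t=0,i=7
  [14] .###. => #  t=1,i=10
  [13] .##.# => #  t=1,i=15
  [12] .##.. => #  t=0,i=15
  [11] .#.## => .  t=0,i=5
  [10] .#.#. => #  t=4,i=16
  [9] .#..# => #  t=0,i=2
  [8] .#... => .  t=2,i=7
  [7] ..### => .  t=3,i=1
  [6] ..##. => #  t=0,i=14
  [5] ..#.# => .  t=0,i=4
  [4] ..#.. => .  t=0,i=1
  [3] ...## => .  t=0,i=13
  [2] ...#. => #  t=1,i=6
  [1] ....# => .  t=3,i=8
  [0] ..... => .  t=3,i=7
  bits 01111001001011001111011001000100 = 2032989764

2032989764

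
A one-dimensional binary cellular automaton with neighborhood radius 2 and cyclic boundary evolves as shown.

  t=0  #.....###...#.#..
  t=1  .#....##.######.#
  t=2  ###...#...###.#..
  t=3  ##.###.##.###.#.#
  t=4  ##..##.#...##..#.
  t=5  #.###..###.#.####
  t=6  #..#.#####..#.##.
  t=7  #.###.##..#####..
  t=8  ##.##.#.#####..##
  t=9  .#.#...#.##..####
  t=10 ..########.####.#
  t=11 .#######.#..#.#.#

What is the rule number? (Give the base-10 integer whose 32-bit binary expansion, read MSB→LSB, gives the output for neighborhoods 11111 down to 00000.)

  ##### -> #   bit 31 = 1  t=1,i=11
  ####. -> .   bit 30 = 0  t=1,i=13
  ###.# -> #   bit 29 = 1  t=1,i=14
  ###.. -> .   bit 28 = 0  t=0,i=8
  ##.## -> .   bit 27 = 0  t=1,i=8
  ##.#. -> .   bit 26 = 0  t=1,i=15
  ##..# -> #   bit 25 = 1  t=4,i=2
  ##... -> #   bit 24 = 1  t=0,i=9
  #.### -> .   bit 23 = 0  t=1,i=9
  #.##. -> #   bit 22 = 1  t=3,i=7
  #.#.# -> .   bit 21 = 0  t=1,i=16
  #.#.. -> #   bit 20 = 1  t=0,i=14
  #..## -> #   bit 19 = 1  t=2,i=16
  #..#. -> #   bit 18 = 1  t=0,i=16
  #...# -> #   bit 17 = 1  t=0,i=10
  #.... -> .   bit 16 = 0  t=0,i=2
  .#### -> #   bit 15 = 1  t=1,i=10
  .###. -> #   bit 14 = 1  t=0,i=7
  .##.# -> .   bit 13 = 0  t=1,i=7
  .##.. -> .   bit 12 = 0  t=4,i=1
  .#.## -> #   bit 11 = 1  t=3,i=15
  .#.#. -> #   bit 10 = 1  t=0,i=13
  .#..# -> .   bit 9 = 0  t=0,i=15
  .#... -> #   bit 8 = 1  t=0,i=1
  ..### -> #   bit 7 = 1  t=0,i=6
  ..##. -> #   bit 6 = 1  t=1,i=6
  ..#.# -> #   bit 5 = 1  t=0,i=12
  ..#.. -> .   bit 4 = 0  t=0,i=0
  ...## -> .   bit 3 = 0  t=0,i=5
  ...#. -> #   bit 2 = 1  t=0,i=11
  ....# -> .   bit 1 = 0  t=0,i=4
  ..... -> .   bit 0 = 0  t=0,i=3
  bits 10100011010111101100110111100100 = 2740899300

2740899300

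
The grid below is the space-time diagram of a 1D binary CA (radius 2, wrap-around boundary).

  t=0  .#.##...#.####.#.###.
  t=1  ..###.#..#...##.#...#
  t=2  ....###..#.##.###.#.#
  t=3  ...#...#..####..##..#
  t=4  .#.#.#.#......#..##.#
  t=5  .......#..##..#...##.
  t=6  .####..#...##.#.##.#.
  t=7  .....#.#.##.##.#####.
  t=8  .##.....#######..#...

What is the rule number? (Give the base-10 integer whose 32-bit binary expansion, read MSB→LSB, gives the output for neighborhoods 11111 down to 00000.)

2924623897

  nb #####: next=#  (t=7,i=17, bit31=1)
  nb ####.: next=.  (t=0,i=12, bit30=0)
  nb ###.#: next=#  (t=0,i=13, bit29=1)
  nb ###..: next=.  (t=0,i=19, bit28=0)
  nb ##.##: next=#  (t=2,i=13, bit27=1)
  nb ##.#.: next=#  (t=0,i=14, bit26=1)
  nb ##..#: next=#  (t=0,i=20, bit25=1)
  nb ##...: next=.  (t=0,i=5, bit24=0)
  nb #.###: next=.  (t=0,i=10, bit23=0)
  nb #.##.: next=#  (t=0,i=3, bit22=1)
  nb #.#.#: next=.  (t=0,i=15, bit21=0)
  nb #.#..: next=#  (t=1,i=6, bit20=1)
  nb #..##: next=.  (t=1,i=1, bit19=0)
  nb #..#.: next=.  (t=0,i=0, bit18=0)
  nb #...#: next=#  (t=0,i=6, bit17=1)
  nb #....: next=.  (t=2,i=1, bit16=0)
  nb .####: next=.  (t=0,i=11, bit15=0)
  nb .###.: next=.  (t=0,i=18, bit14=0)
  nb .##.#: next=#  (t=1,i=14, bit13=1)
  nb .##..: next=#  (t=0,i=4, bit12=1)
  nb .#.##: next=#  (t=0,i=2, bit11=1)
  nb .#.#.: next=.  (t=2,i=19, bit10=0)
  nb .#..#: next=.  (t=1,i=0, bit9=0)
  nb .#...: next=.  (t=1,i=10, bit8=0)
  nb ..###: next=.  (t=1,i=2, bit7=0)
  nb ..##.: next=.  (t=1,i=13, bit6=0)
  nb ..#.#: next=.  (t=0,i=1, bit5=0)
  nb ..#..: next=#  (t=1,i=9, bit4=1)
  nb ...##: next=#  (t=1,i=12, bit3=1)
  nb ...#.: next=.  (t=0,i=7, bit2=0)
  nb ....#: next=.  (t=2,i=2, bit1=0)
  nb .....: next=#  (t=4,i=10, bit0=1)
  bits 10101110010100100011100000011001 = 2924623897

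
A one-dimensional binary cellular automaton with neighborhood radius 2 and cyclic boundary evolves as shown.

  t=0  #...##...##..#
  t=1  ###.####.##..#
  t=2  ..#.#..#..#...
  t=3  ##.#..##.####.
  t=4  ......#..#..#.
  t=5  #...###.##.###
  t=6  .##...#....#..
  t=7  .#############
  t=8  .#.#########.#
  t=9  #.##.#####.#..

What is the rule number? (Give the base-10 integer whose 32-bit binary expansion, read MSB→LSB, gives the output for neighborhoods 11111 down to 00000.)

2709986646

  ##### -> #   bit 31 = 1  t=7,i=3
  ####. -> .   bit 30 = 0  t=1,i=1
  ###.# -> #   bit 29 = 1  t=1,i=2
  ###.. -> .   bit 28 = 0  t=5,i=0
  ##.## -> .   bit 27 = 0  t=1,i=3
  ##.#. -> .   bit 26 = 0  t=3,i=2
  ##..# -> .   bit 25 = 0  t=0,i=11
  ##... -> #   bit 24 = 1  t=0,i=1
  #.### -> #   bit 23 = 1  t=1,i=4
  #.##. -> .   bit 22 = 0  t=1,i=9
  #.#.# -> .   bit 21 = 0  t=8,i=1
  #.#.. -> .   bit 20 = 0  t=2,i=4
  #..## -> .   bit 19 = 0  t=0,i=12
  #..#. -> #   bit 18 = 1  t=2,i=6
  #...# -> #   bit 17 = 1  t=0,i=2
  #.... -> #   bit 16 = 1  t=2,i=12
  .#### -> .   bit 15 = 0  t=1,i=0
  .###. -> .   bit 14 = 0  t=5,i=5
  .##.# -> .   bit 13 = 0  t=3,i=1
  .##.. -> #   bit 12 = 1  t=0,i=0
  .#.## -> #   bit 11 = 1  t=8,i=2
  .#.#. -> #   bit 10 = 1  t=2,i=3
  .#..# -> .   bit 9 = 0  t=2,i=5
  .#... -> #   bit 8 = 1  t=2,i=11
  ..### -> .   bit 7 = 0  t=1,i=13
  ..##. -> #   bit 6 = 1  t=0,i=4
  ..#.# -> .   bit 5 = 0  t=2,i=2
  ..#.. -> #   bit 4 = 1  t=2,i=7
  ...## -> .   bit 3 = 0  t=0,i=3
  ...#. -> #   bit 2 = 1  t=2,i=1
  ....# -> #   bit 1 = 1  t=2,i=0
  ..... -> .   bit 0 = 0  t=2,i=13
  bits 10100001100001110001110101010110 = 2709986646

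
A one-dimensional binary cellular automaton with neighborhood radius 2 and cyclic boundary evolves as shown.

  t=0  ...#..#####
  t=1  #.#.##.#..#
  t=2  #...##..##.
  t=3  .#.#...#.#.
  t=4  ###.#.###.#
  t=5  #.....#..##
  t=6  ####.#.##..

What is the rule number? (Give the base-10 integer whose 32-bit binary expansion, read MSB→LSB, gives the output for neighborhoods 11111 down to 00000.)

432908077

  #####|.  b31=0 t=0,i=8
  ####.|.  b30=0 t=0,i=9
  ###.#|.  b29=0 t=4,i=2
  ###..|#  b28=1 t=0,i=10
  ##.##|#  b27=1 t=4,i=9
  ##.#.|.  b26=0 t=1,i=1
  ##..#|.  b25=0 t=2,i=6
  ##...|#  b24=1 t=0,i=0
  #.###|#  b23=1 t=4,i=6
  #.##.|#  b22=1 t=1,i=4
  #.#.#|.  b21=0 t=1,i=2
  #.#..|.  b20=0 t=1,i=7
  #..##|#  b19=1 t=0,i=5
  #..#.|#  b18=1 t=3,i=0
  #...#|.  b17=0 t=0,i=1
  #....|#  b16=1 t=5,i=2
  .####|#  b15=1 t=0,i=7
  .###.|.  b14=0 t=4,i=7
  .##.#|#  b13=1 t=1,i=0
  .##..|.  b12=0 t=2,i=5
  .#.##|.  b11=0 t=1,i=3
  .#.#.|#  b10=1 t=3,i=2
  .#..#|#  b9=1 t=0,i=4
  .#...|#  b8=1 t=2,i=1
  ..###|.  b7=0 t=0,i=6
  ..##.|.  b6=0 t=1,i=10
  ..#.#|#  b5=1 t=3,i=1
  ..#..|.  b4=0 t=0,i=3
  ...##|#  b3=1 t=2,i=3
  ...#.|#  b2=1 t=0,i=2
  ....#|.  b1=0 t=5,i=4
  .....|#  b0=1 t=5,i=3
  bits 00011001110011011010011100101101 = 432908077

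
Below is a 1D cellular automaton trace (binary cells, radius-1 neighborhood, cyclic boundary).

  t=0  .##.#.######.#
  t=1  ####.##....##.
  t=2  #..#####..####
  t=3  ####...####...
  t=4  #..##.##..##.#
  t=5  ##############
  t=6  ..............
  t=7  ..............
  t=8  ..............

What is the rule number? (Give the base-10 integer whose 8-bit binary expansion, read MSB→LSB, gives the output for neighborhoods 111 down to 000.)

  ### -> .   bit 7 = 0  t=0,i=7
  ##. -> #   bit 6 = 1  t=0,i=2
  #.# -> #   bit 5 = 1  t=0,i=0
  #.. -> #   bit 4 = 1  t=1,i=7
  .## -> #   bit 3 = 1  t=0,i=1
  .#. -> .   bit 2 = 0  t=0,i=4
  ..# -> #   bit 1 = 1  t=1,i=10
  ... -> .   bit 0 = 0  t=1,i=8
  bits 01111010 = 122

122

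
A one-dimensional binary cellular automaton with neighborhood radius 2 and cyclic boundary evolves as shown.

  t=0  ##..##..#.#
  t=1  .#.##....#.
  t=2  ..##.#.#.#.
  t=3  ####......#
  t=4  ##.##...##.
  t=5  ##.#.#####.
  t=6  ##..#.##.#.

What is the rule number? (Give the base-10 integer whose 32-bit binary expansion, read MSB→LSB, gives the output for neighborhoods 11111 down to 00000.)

2974460250

  [31] ##### => #  t=3,i=1
  [30] ####. => .  t=3,i=2
  [29] ###.# => #  t=5,i=9
  [28] ###.. => #  t=0,i=1
  [27] ##.## => .  t=4,i=2
  [26] ##.#. => .  t=2,i=4
  [25] ##..# => .  t=0,i=2
  [24] ##... => #  t=1,i=5
  [23] #.### => .  t=0,i=10
  [22] #.##. => #  t=1,i=3
  [21] #.#.# => .  t=2,i=5
  [20] #.#.. => .  t=2,i=9
  [19] #..## => #  t=0,i=3
  [18] #..#. => .  t=0,i=7
  [17] #...# => #  t=2,i=0
  [16] #.... => .  t=1,i=6
  [15] .#### => #  t=3,i=0
  [14] .###. => .  t=0,i=0
  [13] .##.# => #  t=2,i=3
  [12] .##.. => .  t=0,i=5
  [11] .#.## => #  t=0,i=9
  [10] .#.#. => .  t=2,i=6
  [9] .#..# => .  t=1,i=10
  [8] .#... => #  t=2,i=10
  [7] ..### => .  t=3,i=10
  [6] ..##. => #  t=0,i=4
  [5] ..#.# => .  t=0,i=8
  [4] ..#.. => #  t=1,i=9
  [3] ...## => #  t=2,i=1
  [2] ...#. => .  t=1,i=8
  [1] ....# => #  t=1,i=7
  [0] ..... => .  t=3,i=6
  bits 10110001010010101010100101011010 = 2974460250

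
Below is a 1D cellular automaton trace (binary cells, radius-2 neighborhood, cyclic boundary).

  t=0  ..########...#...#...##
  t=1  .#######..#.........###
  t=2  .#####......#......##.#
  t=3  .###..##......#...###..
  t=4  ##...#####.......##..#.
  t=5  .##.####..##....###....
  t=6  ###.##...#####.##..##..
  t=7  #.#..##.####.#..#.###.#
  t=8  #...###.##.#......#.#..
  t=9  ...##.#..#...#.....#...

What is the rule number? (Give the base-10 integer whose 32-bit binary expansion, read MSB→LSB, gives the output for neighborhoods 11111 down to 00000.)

2710156488

  #####|#  b31=1 t=0,i=4
  ####.|.  b30=0 t=0,i=8
  ###.#|#  b29=1 t=1,i=22
  ###..|.  b28=0 t=0,i=9
  ##.##|.  b27=0 t=1,i=0
  ##.#.|.  b26=0 t=2,i=21
  ##..#|.  b25=0 t=0,i=0
  ##...|#  b24=1 t=0,i=10
  #.###|#  b23=1 t=1,i=1
  #.##.|.  b22=0 t=4,i=0
  #.#.#|.  b21=0 t=2,i=22
  #.#..|.  b20=0 t=7,i=2
  #..##|#  b19=1 t=0,i=1
  #..#.|.  b18=0 t=1,i=9
  #...#|.  b17=0 t=0,i=11
  #....|#  b16=1 t=1,i=12
  .####|#  b15=1 t=0,i=3
  .###.|.  b14=0 t=1,i=21
  .##.#|#  b13=1 t=2,i=20
  .##..|#  b12=1 t=0,i=22
  .#.##|.  b11=0 t=2,i=0
  .#.#.|#  b10=1 t=8,i=19
  .#..#|.  b9=0 t=7,i=3
  .#...|.  b8=0 t=0,i=14
  ..###|#  b7=1 t=0,i=2
  ..##.|#  b6=1 t=0,i=21
  ..#.#|.  b5=0 t=4,i=21
  ..#..|.  b4=0 t=0,i=13
  ...##|#  b3=1 t=0,i=20
  ...#.|.  b2=0 t=0,i=12
  ....#|.  b1=0 t=1,i=18
  .....|.  b0=0 t=1,i=13
  bits 10100001100010011011010011001000 = 2710156488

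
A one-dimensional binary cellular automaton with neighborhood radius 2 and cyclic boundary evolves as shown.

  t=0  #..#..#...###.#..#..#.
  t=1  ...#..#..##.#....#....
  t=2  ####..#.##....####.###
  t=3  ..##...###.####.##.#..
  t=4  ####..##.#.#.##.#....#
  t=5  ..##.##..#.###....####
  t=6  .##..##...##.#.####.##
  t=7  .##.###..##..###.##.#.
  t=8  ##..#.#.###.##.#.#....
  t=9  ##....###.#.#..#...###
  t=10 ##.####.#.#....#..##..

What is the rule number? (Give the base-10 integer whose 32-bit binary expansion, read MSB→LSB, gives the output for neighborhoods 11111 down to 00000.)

1894324447

  [31] ##### => .  t=2,i=0
  [30] ####. => #  t=2,i=2
  [29] ###.# => #  t=0,i=12
  [28] ###.. => #  t=2,i=3
  [27] ##.## => .  t=2,i=18
  [26] ##.#. => .  t=0,i=13
  [25] ##..# => .  t=2,i=4
  [24] ##... => .  t=2,i=10
  [23] #.### => #  t=2,i=19
  [22] #.##. => #  t=2,i=8
  [21] #.#.# => #  t=4,i=9
  [20] #.#.. => .  t=0,i=0
  [19] #..## => #  t=1,i=8
  [18] #..#. => .  t=0,i=2
  [17] #...# => .  t=0,i=8
  [16] #.... => #  t=1,i=14
  [15] .#### => .  t=2,i=15
  [14] .###. => .  t=0,i=11
  [13] .##.# => .  t=1,i=10
  [12] .##.. => #  t=2,i=9
  [11] .#.## => #  t=2,i=7
  [10] .#.#. => .  t=0,i=21
  [9] .#..# => .  t=0,i=1
  [8] .#... => .  t=0,i=7
  [7] ..### => #  t=0,i=10
  [6] ..##. => #  t=1,i=9
  [5] ..#.# => .  t=0,i=20
  [4] ..#.. => #  t=0,i=3
  [3] ...## => #  t=0,i=9
  [2] ...#. => #  t=1,i=2
  [1] ....# => #  t=1,i=1
  [0] ..... => #  t=1,i=0
  bits 01110000111010010001100011011111 = 1894324447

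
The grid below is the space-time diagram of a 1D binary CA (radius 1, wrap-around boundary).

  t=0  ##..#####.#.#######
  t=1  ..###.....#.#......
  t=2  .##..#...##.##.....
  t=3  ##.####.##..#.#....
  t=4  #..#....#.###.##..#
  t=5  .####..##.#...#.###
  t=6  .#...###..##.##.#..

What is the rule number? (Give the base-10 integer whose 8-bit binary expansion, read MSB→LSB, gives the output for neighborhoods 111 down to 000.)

  ### -> .   bit 7 = 0  t=0,i=0
  ##. -> .   bit 6 = 0  t=0,i=1
  #.# -> .   bit 5 = 0  t=0,i=9
  #.. -> #   bit 4 = 1  t=0,i=2
  .## -> #   bit 3 = 1  t=0,i=4
  .#. -> #   bit 2 = 1  t=0,i=10
  ..# -> #   bit 1 = 1  t=0,i=3
  ... -> .   bit 0 = 0  t=1,i=0
  bits 00011110 = 30

30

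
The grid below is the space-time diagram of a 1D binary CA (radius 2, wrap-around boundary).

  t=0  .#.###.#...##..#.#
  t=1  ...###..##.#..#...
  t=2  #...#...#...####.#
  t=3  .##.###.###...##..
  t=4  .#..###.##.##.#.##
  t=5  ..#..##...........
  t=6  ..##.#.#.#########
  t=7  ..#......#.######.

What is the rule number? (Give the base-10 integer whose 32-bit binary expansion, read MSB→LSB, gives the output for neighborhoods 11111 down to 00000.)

  nb #####: next=#  (t=6,i=11, bit31=1)
  nb ####.: next=#  (t=2,i=14, bit30=1)
  nb ###.#: next=#  (t=0,i=5, bit29=1)
  nb ###..: next=.  (t=1,i=5, bit28=0)
  nb ##.##: next=.  (t=2,i=16, bit27=0)
  nb ##.#.: next=.  (t=0,i=6, bit26=0)
  nb ##..#: next=.  (t=0,i=13, bit25=0)
  nb ##...: next=#  (t=2,i=1, bit24=1)
  nb #.###: next=#  (t=0,i=3, bit23=1)
  nb #.##.: next=.  (t=2,i=17, bit22=0)
  nb #.#.#: next=.  (t=0,i=1, bit21=0)
  nb #.#..: next=.  (t=0,i=7, bit20=0)
  nb #..##: next=.  (t=1,i=7, bit19=0)
  nb #..#.: next=#  (t=0,i=14, bit18=1)
  nb #...#: next=#  (t=0,i=9, bit17=1)
  nb #....: next=.  (t=1,i=16, bit16=0)
  nb .####: next=.  (t=2,i=13, bit15=0)
  nb .###.: next=#  (t=0,i=4, bit14=1)
  nb .##.#: next=.  (t=1,i=9, bit13=0)
  nb .##..: next=.  (t=0,i=12, bit12=0)
  nb .#.##: next=.  (t=0,i=2, bit11=0)
  nb .#.#.: next=.  (t=0,i=0, bit10=0)
  nb .#..#: next=#  (t=1,i=12, bit9=1)
  nb .#...: next=#  (t=0,i=8, bit8=1)
  nb ..###: next=.  (t=1,i=3, bit7=0)
  nb ..##.: next=#  (t=0,i=11, bit6=1)
  nb ..#.#: next=.  (t=0,i=15, bit5=0)
  nb ..#..: next=#  (t=1,i=14, bit4=1)
  nb ...##: next=.  (t=0,i=10, bit3=0)
  nb ...#.: next=.  (t=2,i=3, bit2=0)
  nb ....#: next=.  (t=1,i=1, bit1=0)
  nb .....: next=#  (t=1,i=0, bit0=1)
  bits 11100001100001100100001101010001 = 3783672657

3783672657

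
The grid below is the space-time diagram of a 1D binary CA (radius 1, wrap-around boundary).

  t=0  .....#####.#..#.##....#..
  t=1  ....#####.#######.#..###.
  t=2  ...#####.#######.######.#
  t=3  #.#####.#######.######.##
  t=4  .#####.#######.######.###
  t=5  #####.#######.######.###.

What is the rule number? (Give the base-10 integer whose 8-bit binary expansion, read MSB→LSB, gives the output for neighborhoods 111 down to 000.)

  [7] ### => #  t=0,i=6
  [6] ##. => .  t=0,i=9
  [5] #.# => #  t=0,i=10
  [4] #.. => #  t=0,i=12
  [3] .## => #  t=0,i=5
  [2] .#. => #  t=0,i=11
  [1] ..# => #  t=0,i=4
  [0] ... => .  t=0,i=0
  bits 10111110 = 190

190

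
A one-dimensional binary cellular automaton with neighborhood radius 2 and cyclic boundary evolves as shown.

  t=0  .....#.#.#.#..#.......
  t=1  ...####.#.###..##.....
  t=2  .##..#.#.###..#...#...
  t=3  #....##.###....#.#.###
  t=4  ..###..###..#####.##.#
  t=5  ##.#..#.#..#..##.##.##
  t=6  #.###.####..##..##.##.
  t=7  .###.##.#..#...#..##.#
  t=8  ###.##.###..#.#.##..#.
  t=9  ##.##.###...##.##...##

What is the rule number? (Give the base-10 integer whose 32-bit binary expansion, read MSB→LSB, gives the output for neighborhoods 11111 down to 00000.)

3436793646

  ##### -> #   bit 31 = 1  t=4,i=14
  ####. -> #   bit 30 = 1  t=1,i=5
  ###.# -> .   bit 29 = 0  t=1,i=6
  ###.. -> .   bit 28 = 0  t=1,i=12
  ##.## -> #   bit 27 = 1  t=3,i=7
  ##.#. -> #   bit 26 = 1  t=1,i=7
  ##..# -> .   bit 25 = 0  t=1,i=13
  ##... -> .   bit 24 = 0  t=1,i=17
  #.### -> #   bit 23 = 1  t=1,i=10
  #.##. -> #   bit 22 = 1  t=4,i=18
  #.#.# -> .   bit 21 = 0  t=0,i=7
  #.#.. -> #   bit 20 = 1  t=0,i=11
  #..## -> #   bit 19 = 1  t=1,i=14
  #..#. -> .   bit 18 = 0  t=0,i=13
  #...# -> .   bit 17 = 0  t=2,i=16
  #.... -> #   bit 16 = 1  t=0,i=16
  .#### -> .   bit 15 = 0  t=1,i=4
  .###. -> #   bit 14 = 1  t=1,i=11
  .##.# -> .   bit 13 = 0  t=3,i=6
  .##.. -> .   bit 12 = 0  t=1,i=16
  .#.## -> #   bit 11 = 1  t=1,i=9
  .#.#. -> #   bit 10 = 1  t=0,i=6
  .#..# -> #   bit 9 = 1  t=0,i=12
  .#... -> #   bit 8 = 1  t=0,i=15
  ..### -> .   bit 7 = 0  t=1,i=3
  ..##. -> .   bit 6 = 0  t=1,i=15
  ..#.# -> #   bit 5 = 1  t=0,i=5
  ..#.. -> .   bit 4 = 0  t=0,i=14
  ...## -> #   bit 3 = 1  t=1,i=2
  ...#. -> #   bit 2 = 1  t=0,i=4
  ....# -> #   bit 1 = 1  t=0,i=3
  ..... -> .   bit 0 = 0  t=0,i=0
  bits 11001100110110010100111100101110 = 3436793646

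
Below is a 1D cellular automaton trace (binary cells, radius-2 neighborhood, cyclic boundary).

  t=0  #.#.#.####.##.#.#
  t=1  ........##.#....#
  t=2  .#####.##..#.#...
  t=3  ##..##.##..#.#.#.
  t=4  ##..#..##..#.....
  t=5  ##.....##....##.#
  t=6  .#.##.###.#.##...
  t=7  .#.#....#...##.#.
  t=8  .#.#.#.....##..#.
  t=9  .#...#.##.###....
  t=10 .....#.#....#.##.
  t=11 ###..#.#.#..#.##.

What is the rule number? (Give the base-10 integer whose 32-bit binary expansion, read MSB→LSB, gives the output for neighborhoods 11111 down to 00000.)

  ##### -> .   bit 31 = 0  t=2,i=3
  ####. -> #   bit 30 = 1  t=0,i=8
  ###.# -> #   bit 29 = 1  t=0,i=9
  ###.. -> #   bit 28 = 1  t=5,i=1
  ##.## -> .   bit 27 = 0  t=0,i=10
  ##.#. -> .   bit 26 = 0  t=0,i=1
  ##..# -> .   bit 25 = 0  t=2,i=9
  ##... -> .   bit 24 = 0  t=5,i=2
  #.### -> .   bit 23 = 0  t=0,i=6
  #.##. -> #   bit 22 = 1  t=0,i=11
  #.#.# -> .   bit 21 = 0  t=0,i=2
  #.#.. -> #   bit 20 = 1  t=1,i=11
  #..## -> .   bit 19 = 0  t=3,i=3
  #..#. -> .   bit 18 = 0  t=2,i=10
  #...# -> .   bit 17 = 0  t=7,i=10
  #.... -> #   bit 16 = 1  t=1,i=1
  .#### -> .   bit 15 = 0  t=0,i=7
  .###. -> .   bit 14 = 0  t=5,i=0
  .##.# -> .   bit 13 = 0  t=0,i=0
  .##.. -> #   bit 12 = 1  t=2,i=8
  .#.## -> .   bit 11 = 0  t=0,i=5
  .#.#. -> .   bit 10 = 0  t=0,i=3
  .#..# -> .   bit 9 = 0  t=4,i=5
  .#... -> .   bit 8 = 0  t=1,i=0
  ..### -> #   bit 7 = 1  t=2,i=1
  ..##. -> #   bit 6 = 1  t=1,i=8
  ..#.# -> #   bit 5 = 1  t=2,i=11
  ..#.. -> .   bit 4 = 0  t=1,i=16
  ...## -> #   bit 3 = 1  t=1,i=7
  ...#. -> .   bit 2 = 0  t=1,i=15
  ....# -> .   bit 1 = 0  t=1,i=6
  ..... -> #   bit 0 = 1  t=1,i=2
  bits 01110000010100010001000011101001 = 1884360937

1884360937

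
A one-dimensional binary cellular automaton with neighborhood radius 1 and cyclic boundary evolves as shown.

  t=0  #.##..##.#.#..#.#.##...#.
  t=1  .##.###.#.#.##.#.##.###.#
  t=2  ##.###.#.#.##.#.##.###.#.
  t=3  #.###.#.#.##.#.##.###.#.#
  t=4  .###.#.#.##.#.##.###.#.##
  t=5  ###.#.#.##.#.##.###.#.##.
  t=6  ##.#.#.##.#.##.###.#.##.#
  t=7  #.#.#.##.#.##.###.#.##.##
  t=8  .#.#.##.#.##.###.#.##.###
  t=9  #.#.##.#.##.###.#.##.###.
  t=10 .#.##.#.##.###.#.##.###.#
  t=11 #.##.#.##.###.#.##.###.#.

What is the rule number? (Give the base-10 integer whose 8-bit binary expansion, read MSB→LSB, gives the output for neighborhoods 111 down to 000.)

187

  ### -> #   bit 7 = 1  t=1,i=5
  ##. -> .   bit 6 = 0  t=0,i=3
  #.# -> #   bit 5 = 1  t=0,i=1
  #.. -> #   bit 4 = 1  t=0,i=4
  .## -> #   bit 3 = 1  t=0,i=2
  .#. -> .   bit 2 = 0  t=0,i=0
  ..# -> #   bit 1 = 1  t=0,i=5
  ... -> #   bit 0 = 1  t=0,i=21
  bits 10111011 = 187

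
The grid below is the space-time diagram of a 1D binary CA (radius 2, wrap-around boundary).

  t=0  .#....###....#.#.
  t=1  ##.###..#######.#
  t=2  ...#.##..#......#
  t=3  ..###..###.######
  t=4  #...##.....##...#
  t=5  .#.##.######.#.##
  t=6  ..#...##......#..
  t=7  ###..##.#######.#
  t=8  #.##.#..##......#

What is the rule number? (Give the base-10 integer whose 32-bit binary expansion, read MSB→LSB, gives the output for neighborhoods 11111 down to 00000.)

327519871

  [31] ##### => .  t=1,i=10
  [30] ####. => .  t=1,i=13
  [29] ###.# => .  t=1,i=1
  [28] ###.. => #  t=0,i=8
  [27] ##.## => .  t=1,i=2
  [26] ##.#. => .  t=5,i=0
  [25] ##..# => #  t=1,i=6
  [24] ##... => #  t=0,i=9
  [23] #.### => #  t=1,i=3
  [22] #.##. => .  t=2,i=5
  [21] #.#.# => .  t=5,i=1
  [20] #.#.. => .  t=0,i=15
  [19] #..## => .  t=1,i=7
  [18] #..#. => #  t=0,i=0
  [17] #...# => .  t=2,i=1
  [16] #.... => #  t=0,i=3
  [15] .#### => #  t=1,i=9
  [14] .###. => .  t=0,i=7
  [13] .##.# => .  t=5,i=4
  [12] .##.. => .  t=2,i=6
  [11] .#.## => #  t=2,i=4
  [10] .#.#. => #  t=0,i=14
  [9] .#..# => #  t=0,i=16
  [8] .#... => .  t=0,i=2
  [7] ..### => .  t=0,i=6
  [6] ..##. => #  t=4,i=4
  [5] ..#.# => #  t=0,i=13
  [4] ..#.. => #  t=0,i=1
  [3] ...## => #  t=0,i=5
  [2] ...#. => #  t=0,i=12
  [1] ....# => #  t=0,i=4
  [0] ..... => #  t=2,i=12
  bits 00010011100001011000111001111111 = 327519871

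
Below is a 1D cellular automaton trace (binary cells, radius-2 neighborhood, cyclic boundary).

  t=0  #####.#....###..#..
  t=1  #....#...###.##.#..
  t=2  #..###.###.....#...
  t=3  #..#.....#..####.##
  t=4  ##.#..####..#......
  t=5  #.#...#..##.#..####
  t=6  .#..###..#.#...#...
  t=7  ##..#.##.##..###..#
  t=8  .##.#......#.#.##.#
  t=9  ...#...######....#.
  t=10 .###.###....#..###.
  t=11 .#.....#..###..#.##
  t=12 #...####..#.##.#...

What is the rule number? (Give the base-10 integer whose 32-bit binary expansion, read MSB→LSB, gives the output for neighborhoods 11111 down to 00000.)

  ##### -> .   bit 31 = 0  t=0,i=2
  ####. -> .   bit 30 = 0  t=0,i=3
  ###.# -> .   bit 29 = 0  t=0,i=4
  ###.. -> #   bit 28 = 1  t=0,i=13
  ##.## -> .   bit 27 = 0  t=1,i=12
  ##.#. -> #   bit 26 = 1  t=0,i=5
  ##..# -> #   bit 25 = 1  t=0,i=14
  ##... -> .   bit 24 = 0  t=2,i=10
  #.### -> .   bit 23 = 0  t=2,i=7
  #.##. -> .   bit 22 = 0  t=1,i=13
  #.#.# -> .   bit 21 = 0  t=8,i=13
  #.#.. -> .   bit 20 = 0  t=0,i=6
  #..## -> .   bit 19 = 0  t=0,i=18
  #..#. -> .   bit 18 = 0  t=0,i=15
  #...# -> #   bit 17 = 1  t=1,i=7
  #.... -> .   bit 16 = 0  t=0,i=8
  .#### -> .   bit 15 = 0  t=0,i=1
  .###. -> .   bit 14 = 0  t=0,i=12
  .##.# -> .   bit 13 = 0  t=1,i=14
  .##.. -> .   bit 12 = 0  t=7,i=10
  .#.## -> .   bit 11 = 0  t=7,i=5
  .#.#. -> #   bit 10 = 1  t=6,i=10
  .#..# -> .   bit 9 = 0  t=0,i=17
  .#... -> .   bit 8 = 0  t=0,i=7
  ..### -> #   bit 7 = 1  t=0,i=0
  ..##. -> #   bit 6 = 1  t=4,i=0
  ..#.# -> #   bit 5 = 1  t=6,i=9
  ..#.. -> #   bit 4 = 1  t=0,i=16
  ...## -> #   bit 3 = 1  t=0,i=10
  ...#. -> #   bit 2 = 1  t=1,i=4
  ....# -> #   bit 1 = 1  t=0,i=9
  ..... -> #   bit 0 = 1  t=2,i=12
  bits 00010110000000100000010011111111 = 369231103

369231103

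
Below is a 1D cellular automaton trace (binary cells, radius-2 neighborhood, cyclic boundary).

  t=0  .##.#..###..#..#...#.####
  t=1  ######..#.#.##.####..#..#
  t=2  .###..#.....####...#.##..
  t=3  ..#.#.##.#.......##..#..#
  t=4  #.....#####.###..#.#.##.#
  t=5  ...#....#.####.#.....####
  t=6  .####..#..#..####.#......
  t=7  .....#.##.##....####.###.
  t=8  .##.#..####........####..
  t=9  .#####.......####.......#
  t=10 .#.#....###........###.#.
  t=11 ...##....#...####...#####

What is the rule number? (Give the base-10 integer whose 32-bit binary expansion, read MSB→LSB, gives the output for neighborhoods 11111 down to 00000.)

  nb #####: next=#  (t=1,i=1, bit31=1)
  nb ####.: next=.  (t=0,i=23, bit30=0)
  nb ###.#: next=#  (t=0,i=24, bit29=1)
  nb ###..: next=.  (t=0,i=9, bit28=0)
  nb ##.##: next=#  (t=0,i=0, bit27=1)
  nb ##.#.: next=#  (t=0,i=3, bit26=1)
  nb ##..#: next=#  (t=0,i=10, bit25=1)
  nb ##...: next=.  (t=2,i=16, bit24=0)
  nb #.###: next=#  (t=0,i=21, bit23=1)
  nb #.##.: next=#  (t=0,i=1, bit22=1)
  nb #.#.#: next=.  (t=1,i=10, bit21=0)
  nb #.#..: next=#  (t=0,i=4, bit20=1)
  nb #..##: next=.  (t=0,i=6, bit19=0)
  nb #..#.: next=.  (t=0,i=11, bit18=0)
  nb #...#: next=#  (t=0,i=17, bit17=1)
  nb #....: next=.  (t=2,i=8, bit16=0)
  nb .####: next=.  (t=0,i=22, bit15=0)
  nb .###.: next=#  (t=0,i=8, bit14=1)
  nb .##.#: next=#  (t=0,i=2, bit13=1)
  nb .##..: next=.  (t=2,i=22, bit12=0)
  nb .#.##: next=.  (t=0,i=20, bit11=0)
  nb .#.#.: next=.  (t=1,i=9, bit10=0)
  nb .#..#: next=#  (t=0,i=5, bit9=1)
  nb .#...: next=#  (t=0,i=16, bit8=1)
  nb ..###: next=.  (t=0,i=7, bit7=0)
  nb ..##.: next=#  (t=3,i=17, bit6=1)
  nb ..#.#: next=.  (t=0,i=19, bit5=0)
  nb ..#..: next=#  (t=0,i=12, bit4=1)
  nb ...##: next=.  (t=2,i=0, bit3=0)
  nb ...#.: next=#  (t=0,i=18, bit2=1)
  nb ....#: next=.  (t=2,i=10, bit1=0)
  nb .....: next=#  (t=2,i=9, bit0=1)
  bits 10101110110100100110001101010101 = 2933023573

2933023573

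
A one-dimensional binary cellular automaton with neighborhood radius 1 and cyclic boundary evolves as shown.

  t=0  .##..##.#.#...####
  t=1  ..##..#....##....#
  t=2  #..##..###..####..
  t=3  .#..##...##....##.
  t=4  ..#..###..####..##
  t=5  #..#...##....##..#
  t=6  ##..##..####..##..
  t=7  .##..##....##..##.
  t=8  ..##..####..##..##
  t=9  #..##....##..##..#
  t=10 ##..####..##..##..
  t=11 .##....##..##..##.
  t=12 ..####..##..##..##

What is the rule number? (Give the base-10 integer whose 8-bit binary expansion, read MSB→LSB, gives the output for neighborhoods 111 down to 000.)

81

  ### -> .   bit 7 = 0  t=0,i=15
  ##. -> #   bit 6 = 1  t=0,i=2
  #.# -> .   bit 5 = 0  t=0,i=0
  #.. -> #   bit 4 = 1  t=0,i=3
  .## -> .   bit 3 = 0  t=0,i=1
  .#. -> .   bit 2 = 0  t=0,i=8
  ..# -> .   bit 1 = 0  t=0,i=4
  ... -> #   bit 0 = 1  t=0,i=12
  bits 01010001 = 81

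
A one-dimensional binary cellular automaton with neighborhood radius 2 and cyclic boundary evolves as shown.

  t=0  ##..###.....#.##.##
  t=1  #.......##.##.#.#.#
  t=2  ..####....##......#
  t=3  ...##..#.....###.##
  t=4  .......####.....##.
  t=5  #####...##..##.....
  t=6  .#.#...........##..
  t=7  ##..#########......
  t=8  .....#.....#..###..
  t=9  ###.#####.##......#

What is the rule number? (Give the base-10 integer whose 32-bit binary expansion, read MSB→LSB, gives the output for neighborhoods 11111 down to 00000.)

  #####|.  b31=0 t=5,i=2
  ####.|#  b30=1 t=0,i=0
  ###.#|.  b29=0 t=3,i=15
  ###..|.  b28=0 t=0,i=1
  ##.##|#  b27=1 t=0,i=16
  ##.#.|.  b26=0 t=1,i=13
  ##..#|.  b25=0 t=0,i=2
  ##...|.  b24=0 t=0,i=7
  #.###|.  b23=0 t=0,i=17
  #.##.|#  b22=1 t=0,i=14
  #.#.#|.  b21=0 t=1,i=14
  #.#..|.  b20=0 t=6,i=3
  #..##|.  b19=0 t=0,i=3
  #..#.|.  b18=0 t=3,i=6
  #...#|.  b17=0 t=3,i=1
  #....|#  b16=1 t=0,i=8
  .####|#  b15=1 t=0,i=18
  .###.|.  b14=0 t=0,i=5
  .##.#|.  b13=0 t=0,i=15
  .##..|.  b12=0 t=1,i=0
  .#.##|.  b11=0 t=0,i=13
  .#.#.|.  b10=0 t=1,i=15
  .#..#|.  b9=0 t=2,i=0
  .#...|#  b8=1 t=3,i=8
  ..###|.  b7=0 t=0,i=4
  ..##.|.  b6=0 t=1,i=8
  ..#.#|#  b5=1 t=0,i=12
  ..#..|#  b4=1 t=2,i=18
  ...##|.  b3=0 t=1,i=7
  ...#.|#  b2=1 t=0,i=11
  ....#|.  b1=0 t=0,i=10
  .....|#  b0=1 t=0,i=9
  bits 01001000010000011000000100110101 = 1212252469

1212252469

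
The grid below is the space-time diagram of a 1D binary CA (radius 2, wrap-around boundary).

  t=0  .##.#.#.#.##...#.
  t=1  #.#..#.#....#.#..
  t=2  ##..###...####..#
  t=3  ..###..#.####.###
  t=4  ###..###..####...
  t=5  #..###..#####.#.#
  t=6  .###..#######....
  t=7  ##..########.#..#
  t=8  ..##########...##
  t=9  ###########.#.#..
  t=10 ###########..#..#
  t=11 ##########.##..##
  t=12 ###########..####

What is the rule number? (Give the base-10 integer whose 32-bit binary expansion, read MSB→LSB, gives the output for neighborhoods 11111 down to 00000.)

3943474350

  ##### -> #   bit 31 = 1  t=5,i=10
  ####. -> #   bit 30 = 1  t=2,i=12
  ###.# -> #   bit 29 = 1  t=3,i=12
  ###.. -> .   bit 28 = 0  t=2,i=1
  ##.## -> #   bit 27 = 1  t=3,i=13
  ##.#. -> .   bit 26 = 0  t=0,i=3
  ##..# -> #   bit 25 = 1  t=2,i=2
  ##... -> #   bit 24 = 1  t=0,i=12
  #.### -> .   bit 23 = 0  t=3,i=9
  #.##. -> .   bit 22 = 0  t=0,i=10
  #.#.# -> .   bit 21 = 0  t=0,i=4
  #.#.. -> .   bit 20 = 0  t=1,i=2
  #..## -> #   bit 19 = 1  t=0,i=0
  #..#. -> #   bit 18 = 1  t=1,i=4
  #...# -> .   bit 17 = 0  t=0,i=13
  #.... -> .   bit 16 = 0  t=1,i=9
  .#### -> #   bit 15 = 1  t=2,i=11
  .###. -> .   bit 14 = 0  t=2,i=0
  .##.# -> #   bit 13 = 1  t=0,i=2
  .##.. -> .   bit 12 = 0  t=0,i=11
  .#.## -> .   bit 11 = 0  t=0,i=9
  .#.#. -> #   bit 10 = 1  t=0,i=5
  .#..# -> .   bit 9 = 0  t=0,i=16
  .#... -> .   bit 8 = 0  t=1,i=8
  ..### -> #   bit 7 = 1  t=2,i=4
  ..##. -> .   bit 6 = 0  t=0,i=1
  ..#.# -> #   bit 5 = 1  t=1,i=0
  ..#.. -> .   bit 4 = 0  t=0,i=15
  ...## -> #   bit 3 = 1  t=2,i=9
  ...#. -> #   bit 2 = 1  t=0,i=14
  ....# -> #   bit 1 = 1  t=1,i=10
  ..... -> .   bit 0 = 0  t=6,i=15
  bits 11101011000011001010010010101110 = 3943474350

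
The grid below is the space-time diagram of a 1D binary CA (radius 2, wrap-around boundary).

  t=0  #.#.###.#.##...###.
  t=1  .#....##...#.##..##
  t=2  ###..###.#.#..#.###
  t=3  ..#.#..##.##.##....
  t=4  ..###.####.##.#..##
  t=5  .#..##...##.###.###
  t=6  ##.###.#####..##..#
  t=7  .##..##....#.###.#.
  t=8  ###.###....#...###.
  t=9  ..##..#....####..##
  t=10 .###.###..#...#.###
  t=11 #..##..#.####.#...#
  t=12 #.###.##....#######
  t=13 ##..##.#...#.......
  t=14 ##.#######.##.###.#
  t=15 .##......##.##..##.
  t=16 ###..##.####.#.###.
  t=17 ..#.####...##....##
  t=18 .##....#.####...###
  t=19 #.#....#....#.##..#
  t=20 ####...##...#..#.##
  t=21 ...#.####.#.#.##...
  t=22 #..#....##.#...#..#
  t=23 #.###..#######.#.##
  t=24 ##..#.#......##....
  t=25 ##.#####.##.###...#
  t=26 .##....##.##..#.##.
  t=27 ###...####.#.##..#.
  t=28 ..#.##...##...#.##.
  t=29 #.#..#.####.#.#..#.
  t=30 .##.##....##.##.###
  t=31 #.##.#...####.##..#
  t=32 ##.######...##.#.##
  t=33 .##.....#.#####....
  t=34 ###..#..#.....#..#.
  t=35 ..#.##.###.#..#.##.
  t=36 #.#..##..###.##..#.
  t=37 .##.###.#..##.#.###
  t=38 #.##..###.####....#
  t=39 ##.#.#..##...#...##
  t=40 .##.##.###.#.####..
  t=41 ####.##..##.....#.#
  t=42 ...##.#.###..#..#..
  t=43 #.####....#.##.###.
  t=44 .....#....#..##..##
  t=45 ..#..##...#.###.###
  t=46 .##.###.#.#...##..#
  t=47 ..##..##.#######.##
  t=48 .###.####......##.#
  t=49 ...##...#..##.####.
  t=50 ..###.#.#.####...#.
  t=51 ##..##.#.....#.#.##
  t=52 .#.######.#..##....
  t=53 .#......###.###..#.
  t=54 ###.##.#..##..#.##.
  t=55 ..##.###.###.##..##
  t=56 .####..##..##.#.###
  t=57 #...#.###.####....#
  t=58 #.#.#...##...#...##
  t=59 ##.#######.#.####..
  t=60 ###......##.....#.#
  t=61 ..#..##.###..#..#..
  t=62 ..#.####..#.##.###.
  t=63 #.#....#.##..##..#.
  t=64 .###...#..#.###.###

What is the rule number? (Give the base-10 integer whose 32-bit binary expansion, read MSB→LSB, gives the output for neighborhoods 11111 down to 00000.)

  ##### -> .   bit 31 = 0  t=2,i=0
  ####. -> .   bit 30 = 0  t=2,i=1
  ###.# -> #   bit 29 = 1  t=0,i=6
  ###.. -> #   bit 28 = 1  t=2,i=2
  ##.## -> #   bit 27 = 1  t=3,i=9
  ##.#. -> #   bit 26 = 1  t=0,i=7
  ##..# -> .   bit 25 = 0  t=1,i=15
  ##... -> .   bit 24 = 0  t=0,i=12
  #.### -> .   bit 23 = 0  t=0,i=4
  #.##. -> .   bit 22 = 0  t=0,i=10
  #.#.# -> .   bit 21 = 0  t=0,i=0
  #.#.. -> #   bit 20 = 1  t=1,i=1
  #..## -> #   bit 19 = 1  t=1,i=16
  #..#. -> #   bit 18 = 1  t=2,i=13
  #...# -> #   bit 17 = 1  t=0,i=13
  #.... -> .   bit 16 = 0  t=1,i=3
  .#### -> .   bit 15 = 0  t=2,i=17
  .###. -> .   bit 14 = 0  t=0,i=5
  .##.# -> #   bit 13 = 1  t=1,i=18
  .##.. -> #   bit 12 = 1  t=0,i=11
  .#.## -> .   bit 11 = 0  t=0,i=3
  .#.#. -> #   bit 10 = 1  t=0,i=1
  .#..# -> .   bit 9 = 0  t=2,i=12
  .#... -> #   bit 8 = 1  t=1,i=2
  ..### -> .   bit 7 = 0  t=0,i=15
  ..##. -> #   bit 6 = 1  t=1,i=6
  ..#.# -> #   bit 5 = 1  t=1,i=11
  ..#.. -> #   bit 4 = 1  t=8,i=11
  ...## -> #   bit 3 = 1  t=0,i=14
  ...#. -> .   bit 2 = 0  t=1,i=10
  ....# -> .   bit 1 = 0  t=1,i=4
  ..... -> #   bit 0 = 1  t=3,i=17
  bits 00111100000111100011010101111001 = 1008612729

1008612729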